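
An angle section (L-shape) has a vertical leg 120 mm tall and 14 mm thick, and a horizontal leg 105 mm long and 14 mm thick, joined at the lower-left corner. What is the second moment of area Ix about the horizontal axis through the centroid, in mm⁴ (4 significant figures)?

Break the section into simple shapes (no overlaps), measuring from the bottom-left corner of the bounding box.
Vertical leg: 14 × 120, A = 1 680 mm², y = 60 mm, Ī = 2 016 000 mm⁴.
Horizontal leg (remainder): 91 × 14, A = 1 274 mm², y = 7 mm, Ī = 20808.7 mm⁴.
Centroid: ȳ = ΣA·y / ΣA = 37.1422 mm.
Transfer each piece to the horizontal axis through the centroid using Ī + A·d² with d = y − 37.1422:
  vertical leg: d = 22.8578 mm → contributes +2 893 766 mm⁴
  horizontal leg (remainder): d = -30.1422 mm → contributes +1 178 303 mm⁴
Total I = 4 072 069 mm⁴.

Ix ≈ 4.072 × 10⁶ mm⁴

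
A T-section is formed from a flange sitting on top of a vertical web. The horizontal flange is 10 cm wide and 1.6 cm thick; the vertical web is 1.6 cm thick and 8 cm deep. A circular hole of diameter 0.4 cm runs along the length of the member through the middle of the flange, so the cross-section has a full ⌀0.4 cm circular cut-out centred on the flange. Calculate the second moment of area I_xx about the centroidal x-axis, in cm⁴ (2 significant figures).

Split into non-overlapping primitives; take the origin at the lower-left of the bounding box.
Flange: 10 × 1.6, A = 16 cm², y = 8.8 cm, Ī = 3.413 cm⁴.
Web: 1.6 × 8, A = 12.8 cm², y = 4 cm, Ī = 68.27 cm⁴.
Hole (subtracted): ⌀0.4, A = 0.1257 cm², y = 8.8 cm, Ī = 0.001257 cm⁴.
Centroid: ȳ = ΣA·y / ΣA = 6.657 cm.
Transfer each piece to the centroidal x-axis using Ī + A·d² with d = y − 6.657:
  flange: d = 2.143 cm → contributes +76.87 cm⁴
  web: d = -2.657 cm → contributes +158.7 cm⁴
  hole: d = 2.143 cm → contributes −0.5782 cm⁴
Total I = 234.9 cm⁴.

I_xx ≈ 230 cm⁴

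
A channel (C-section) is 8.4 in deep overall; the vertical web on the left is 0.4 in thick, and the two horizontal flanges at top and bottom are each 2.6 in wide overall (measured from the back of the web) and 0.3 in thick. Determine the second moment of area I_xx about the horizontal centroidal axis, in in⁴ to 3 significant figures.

Treat the section as a set of non-overlapping primitives; coordinates are from the bounding-box lower-left.
Web: 0.4 × 8.4, A = 3.36 in², y = 4.2 in, Ī = 19.757 in⁴.
Top flange (beyond web): 2.2 × 0.3, A = 0.66 in², y = 8.25 in, Ī = 0.00495 in⁴.
Bottom flange (beyond web): 2.2 × 0.3, A = 0.66 in², y = 0.15 in, Ī = 0.00495 in⁴.
By symmetry the centroid is at mid-height, ȳ = 4.2 in.
Transfer each piece to the horizontal centroidal axis using Ī + A·d² with d = y − 4.2:
  web: d = 0 in → contributes +19.757 in⁴
  top flange (beyond web): d = 4.05 in → contributes +10.831 in⁴
  bottom flange (beyond web): d = -4.05 in → contributes +10.831 in⁴
Total I = 41.418 in⁴.

I_xx ≈ 41.4 in⁴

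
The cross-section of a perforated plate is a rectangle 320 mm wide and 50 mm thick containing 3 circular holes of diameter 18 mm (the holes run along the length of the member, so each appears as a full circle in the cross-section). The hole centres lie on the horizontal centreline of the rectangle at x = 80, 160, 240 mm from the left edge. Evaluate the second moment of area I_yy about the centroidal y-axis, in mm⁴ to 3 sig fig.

Split into non-overlapping primitives; take the origin at the lower-left of the bounding box.
Plate: 320 × 50, A = 16 000 mm², x = 160 mm, Ī = 136 533 333 mm⁴.
Hole 1 (subtracted): ⌀18, A = 254.47 mm², x = 80 mm, Ī = 5 153 mm⁴.
Hole 2 (subtracted): ⌀18, A = 254.47 mm², x = 160 mm, Ī = 5 153 mm⁴.
Hole 3 (subtracted): ⌀18, A = 254.47 mm², x = 240 mm, Ī = 5 153 mm⁴.
By symmetry the centroid is at mid-width, x̄ = 160 mm.
Transfer each piece to the centroidal y-axis using Ī + A·d² with d = x − 160:
  plate: d = 0 mm → contributes +136 533 333 mm⁴
  hole 1: d = -80 mm → contributes −1 633 755 mm⁴
  hole 2: d = 0 mm → contributes −5 153 mm⁴
  hole 3: d = 80 mm → contributes −1 633 755 mm⁴
Total I = 133 260 671 mm⁴.

I_yy ≈ 1.33 × 10⁸ mm⁴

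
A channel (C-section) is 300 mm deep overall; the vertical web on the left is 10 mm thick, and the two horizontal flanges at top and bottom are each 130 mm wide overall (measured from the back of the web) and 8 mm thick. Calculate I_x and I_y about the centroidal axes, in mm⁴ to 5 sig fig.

I_x ≈ 6.3437 × 10⁷ mm⁴, I_y ≈ 7.2753 × 10⁶ mm⁴

Decompose the section into non-overlapping parts with the origin at the bottom-left of its bounding rectangle.
Web: 10 × 300, A = 3 000 mm², y = 150 mm, Ī = 22 500 000 mm⁴.
Top flange (beyond web): 120 × 8, A = 960 mm², y = 296 mm, Ī = 5 120 mm⁴.
Bottom flange (beyond web): 120 × 8, A = 960 mm², y = 4 mm, Ī = 5 120 mm⁴.
By symmetry the centroid is at mid-height, ȳ = 150 mm.
Transfer each piece to the centroidal x-axis using Ī + A·d² with d = y − 150:
  web: d = 0 mm → contributes +22 500 000 mm⁴
  top flange (beyond web): d = 146 mm → contributes +20 468 480 mm⁴
  bottom flange (beyond web): d = -146 mm → contributes +20 468 480 mm⁴
Total I = 63 436 960 mm⁴.
For the y-axis: x̄ = 30.36585 mm.
Repeating about the centroidal y-axis gives I_y = 7 275 341 mm⁴.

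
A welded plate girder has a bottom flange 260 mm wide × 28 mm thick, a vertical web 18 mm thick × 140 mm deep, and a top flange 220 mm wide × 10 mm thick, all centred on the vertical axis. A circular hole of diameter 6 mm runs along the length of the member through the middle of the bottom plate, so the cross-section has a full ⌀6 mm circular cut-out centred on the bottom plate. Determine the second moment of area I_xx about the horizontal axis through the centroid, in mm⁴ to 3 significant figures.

Treat the section as a set of non-overlapping primitives; coordinates are from the bounding-box lower-left.
Bottom plate: 260 × 28, A = 7 280 mm², y = 14 mm, Ī = 475 627 mm⁴.
Web plate: 18 × 140, A = 2 520 mm², y = 98 mm, Ī = 4 116 000 mm⁴.
Top plate: 220 × 10, A = 2 200 mm², y = 173 mm, Ī = 18 333 mm⁴.
Hole (subtracted): ⌀6, A = 28.274 mm², y = 14 mm, Ī = 63.617 mm⁴.
Centroid: ȳ = ΣA·y / ΣA = 60.901 mm.
Transfer each piece to the horizontal axis through the centroid using Ī + A·d² with d = y − 60.901:
  bottom plate: d = -46.901 mm → contributes +16 489 133 mm⁴
  web plate: d = 37.099 mm → contributes +7 584 458 mm⁴
  top plate: d = 112.1 mm → contributes +27 664 185 mm⁴
  hole: d = -46.901 mm → contributes −62 257 mm⁴
Total I = 51 675 520 mm⁴.

I_xx ≈ 5.17 × 10⁷ mm⁴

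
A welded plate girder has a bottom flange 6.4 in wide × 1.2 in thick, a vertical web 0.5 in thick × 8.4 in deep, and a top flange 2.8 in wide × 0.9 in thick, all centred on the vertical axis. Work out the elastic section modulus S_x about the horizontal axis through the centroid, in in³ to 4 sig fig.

S_x ≈ 31.16 in³

Split into non-overlapping primitives; take the origin at the lower-left of the bounding box.
Bottom plate: 6.4 × 1.2, A = 7.68 in², y = 0.6 in, Ī = 0.9216 in⁴.
Web plate: 0.5 × 8.4, A = 4.2 in², y = 5.4 in, Ī = 24.696 in⁴.
Top plate: 2.8 × 0.9, A = 2.52 in², y = 10.05 in, Ī = 0.1701 in⁴.
Centroid: ȳ = ΣA·y / ΣA = 3.65375 in.
Transfer each piece to the horizontal axis through the centroid using Ī + A·d² with d = y − 3.65375:
  bottom plate: d = -3.05375 in → contributes +72.5406 in⁴
  web plate: d = 1.74625 in → contributes +37.5034 in⁴
  top plate: d = 6.39625 in → contributes +103.268 in⁴
Total I = 213.312 in⁴.
Extreme fibre distance c = 6.84625 in; S = I/c = 31.1576 in³.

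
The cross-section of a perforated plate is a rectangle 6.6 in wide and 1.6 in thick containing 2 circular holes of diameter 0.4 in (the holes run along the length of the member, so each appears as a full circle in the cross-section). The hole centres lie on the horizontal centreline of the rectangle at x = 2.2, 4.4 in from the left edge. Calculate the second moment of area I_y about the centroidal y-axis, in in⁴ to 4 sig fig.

Treat the section as a set of non-overlapping primitives; coordinates are from the bounding-box lower-left.
Plate: 6.6 × 1.6, A = 10.56 in², x = 3.3 in, Ī = 38.3328 in⁴.
Hole 1 (subtracted): ⌀0.4, A = 0.125664 in², x = 2.2 in, Ī = 0.00125664 in⁴.
Hole 2 (subtracted): ⌀0.4, A = 0.125664 in², x = 4.4 in, Ī = 0.00125664 in⁴.
By symmetry the centroid is at mid-width, x̄ = 3.3 in.
Transfer each piece to the centroidal y-axis using Ī + A·d² with d = x − 3.3:
  plate: d = 0 in → contributes +38.3328 in⁴
  hole 1: d = -1.1 in → contributes −0.15331 in⁴
  hole 2: d = 1.1 in → contributes −0.15331 in⁴
Total I = 38.0262 in⁴.

I_y ≈ 38.03 in⁴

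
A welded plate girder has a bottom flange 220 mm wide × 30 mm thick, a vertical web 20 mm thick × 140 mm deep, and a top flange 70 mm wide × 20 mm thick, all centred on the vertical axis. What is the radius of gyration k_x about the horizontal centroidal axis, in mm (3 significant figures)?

Treat the section as a set of non-overlapping primitives; coordinates are from the bounding-box lower-left.
Bottom plate: 220 × 30, A = 6 600 mm², y = 15 mm, Ī = 495 000 mm⁴.
Web plate: 20 × 140, A = 2 800 mm², y = 100 mm, Ī = 4 573 333 mm⁴.
Top plate: 70 × 20, A = 1 400 mm², y = 180 mm, Ī = 46 667 mm⁴.
Centroid: ȳ = ΣA·y / ΣA = 58.426 mm.
Transfer each piece to the horizontal centroidal axis using Ī + A·d² with d = y − 58.426:
  bottom plate: d = -43.426 mm → contributes +12 941 353 mm⁴
  web plate: d = 41.574 mm → contributes +9 412 864 mm⁴
  top plate: d = 121.57 mm → contributes +20 739 024 mm⁴
Total I = 43 093 241 mm⁴.
Radius of gyration: k = √(I/A) = √(43 093 241 / 10 800) = 63.167 mm.

k_x ≈ 63.2 mm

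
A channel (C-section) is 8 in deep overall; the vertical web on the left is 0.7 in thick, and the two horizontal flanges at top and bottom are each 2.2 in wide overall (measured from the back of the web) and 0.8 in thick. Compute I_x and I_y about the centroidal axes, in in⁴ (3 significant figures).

I_x ≈ 61.1 in⁴, I_y ≈ 2.71 in⁴

Treat the section as a set of non-overlapping primitives; coordinates are from the bounding-box lower-left.
Web: 0.7 × 8, A = 5.6 in², y = 4 in, Ī = 29.867 in⁴.
Top flange (beyond web): 1.5 × 0.8, A = 1.2 in², y = 7.6 in, Ī = 0.064 in⁴.
Bottom flange (beyond web): 1.5 × 0.8, A = 1.2 in², y = 0.4 in, Ī = 0.064 in⁴.
By symmetry the centroid is at mid-height, ȳ = 4 in.
Transfer each piece to the centroidal x-axis using Ī + A·d² with d = y − 4:
  web: d = 0 in → contributes +29.867 in⁴
  top flange (beyond web): d = 3.6 in → contributes +15.616 in⁴
  bottom flange (beyond web): d = -3.6 in → contributes +15.616 in⁴
Total I = 61.099 in⁴.
For the y-axis: x̄ = 0.68 in.
Repeating about the centroidal y-axis gives I_y = 2.7115 in⁴.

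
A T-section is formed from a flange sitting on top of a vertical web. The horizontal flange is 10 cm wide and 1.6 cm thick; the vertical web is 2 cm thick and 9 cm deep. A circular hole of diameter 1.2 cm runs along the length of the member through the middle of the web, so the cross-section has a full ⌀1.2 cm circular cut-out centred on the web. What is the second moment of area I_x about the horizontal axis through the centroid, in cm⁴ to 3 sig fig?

I_x ≈ 355 cm⁴

Split into non-overlapping primitives; take the origin at the lower-left of the bounding box.
Flange: 10 × 1.6, A = 16 cm², y = 9.8 cm, Ī = 3.4133 cm⁴.
Web: 2 × 9, A = 18 cm², y = 4.5 cm, Ī = 121.5 cm⁴.
Hole (subtracted): ⌀1.2, A = 1.131 cm², y = 4.5 cm, Ī = 0.10179 cm⁴.
Centroid: ȳ = ΣA·y / ΣA = 7.0799 cm.
Transfer each piece to the horizontal axis through the centroid using Ī + A·d² with d = y − 7.0799:
  flange: d = 2.7201 cm → contributes +121.79 cm⁴
  web: d = -2.5799 cm → contributes +241.31 cm⁴
  hole: d = -2.5799 cm → contributes −7.6296 cm⁴
Total I = 355.47 cm⁴.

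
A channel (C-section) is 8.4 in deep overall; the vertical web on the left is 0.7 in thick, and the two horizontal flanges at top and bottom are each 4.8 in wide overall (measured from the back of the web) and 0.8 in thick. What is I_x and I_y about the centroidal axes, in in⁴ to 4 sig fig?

I_x ≈ 129.7 in⁴, I_y ≈ 27.29 in⁴

Split into non-overlapping primitives; take the origin at the lower-left of the bounding box.
Web: 0.7 × 8.4, A = 5.88 in², y = 4.2 in, Ī = 34.5744 in⁴.
Top flange (beyond web): 4.1 × 0.8, A = 3.28 in², y = 8 in, Ī = 0.174933 in⁴.
Bottom flange (beyond web): 4.1 × 0.8, A = 3.28 in², y = 0.4 in, Ī = 0.174933 in⁴.
By symmetry the centroid is at mid-height, ȳ = 4.2 in.
Transfer each piece to the centroidal x-axis using Ī + A·d² with d = y − 4.2:
  web: d = 0 in → contributes +34.5744 in⁴
  top flange (beyond web): d = 3.8 in → contributes +47.5381 in⁴
  bottom flange (beyond web): d = -3.8 in → contributes +47.5381 in⁴
Total I = 129.651 in⁴.
For the y-axis: x̄ = 1.61559 in.
Repeating about the centroidal y-axis gives I_y = 27.2896 in⁴.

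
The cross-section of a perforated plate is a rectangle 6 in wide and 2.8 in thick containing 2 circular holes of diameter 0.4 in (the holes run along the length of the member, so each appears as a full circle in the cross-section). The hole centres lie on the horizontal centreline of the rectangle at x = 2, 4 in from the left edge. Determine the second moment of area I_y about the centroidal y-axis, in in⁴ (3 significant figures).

I_y ≈ 50.1 in⁴

Break the section into simple shapes (no overlaps), measuring from the bottom-left corner of the bounding box.
Plate: 6 × 2.8, A = 16.8 in², x = 3 in, Ī = 50.4 in⁴.
Hole 1 (subtracted): ⌀0.4, A = 0.12566 in², x = 2 in, Ī = 0.0012566 in⁴.
Hole 2 (subtracted): ⌀0.4, A = 0.12566 in², x = 4 in, Ī = 0.0012566 in⁴.
By symmetry the centroid is at mid-width, x̄ = 3 in.
Transfer each piece to the centroidal y-axis using Ī + A·d² with d = x − 3:
  plate: d = 0 in → contributes +50.4 in⁴
  hole 1: d = -1 in → contributes −0.12692 in⁴
  hole 2: d = 1 in → contributes −0.12692 in⁴
Total I = 50.146 in⁴.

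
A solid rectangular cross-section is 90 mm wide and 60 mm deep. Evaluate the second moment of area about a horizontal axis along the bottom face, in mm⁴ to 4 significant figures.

The section: 90 × 60, A = 5 400 mm², y = 30 mm, Ī = 1 620 000 mm⁴.
Transfer it to the base of the section using Ī + A·d² with d = y − 0:
  the section: d = 30 mm → contributes +6 480 000 mm⁴
Total I = 6 480 000 mm⁴.

I_base ≈ 6.480 × 10⁶ mm⁴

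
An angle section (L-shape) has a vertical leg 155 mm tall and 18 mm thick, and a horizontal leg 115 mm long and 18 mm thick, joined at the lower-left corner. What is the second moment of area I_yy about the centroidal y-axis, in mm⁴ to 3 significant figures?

I_yy ≈ 5.00 × 10⁶ mm⁴

Treat the section as a set of non-overlapping primitives; coordinates are from the bounding-box lower-left.
Vertical leg: 18 × 155, A = 2 790 mm², x = 9 mm, Ī = 75 330 mm⁴.
Horizontal leg (remainder): 97 × 18, A = 1 746 mm², x = 66.5 mm, Ī = 1 369 010 mm⁴.
Centroid: x̄ = ΣA·x / ΣA = 31.133 mm.
Transfer each piece to the centroidal y-axis using Ī + A·d² with d = x − 31.133:
  vertical leg: d = -22.133 mm → contributes +1 442 059 mm⁴
  horizontal leg (remainder): d = 35.367 mm → contributes +3 552 957 mm⁴
Total I = 4 995 016 mm⁴.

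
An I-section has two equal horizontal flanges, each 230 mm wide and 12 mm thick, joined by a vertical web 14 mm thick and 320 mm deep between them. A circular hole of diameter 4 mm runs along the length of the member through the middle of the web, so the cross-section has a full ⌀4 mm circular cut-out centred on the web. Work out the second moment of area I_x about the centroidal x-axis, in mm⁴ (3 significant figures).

Split into non-overlapping primitives; take the origin at the lower-left of the bounding box.
Bottom flange: 230 × 12, A = 2 760 mm², y = 6 mm, Ī = 33 120 mm⁴.
Web: 14 × 320, A = 4 480 mm², y = 172 mm, Ī = 38 229 333 mm⁴.
Top flange: 230 × 12, A = 2 760 mm², y = 338 mm, Ī = 33 120 mm⁴.
Hole (subtracted): ⌀4, A = 12.566 mm², y = 172 mm, Ī = 12.566 mm⁴.
By symmetry the centroid is at mid-height, ȳ = 172 mm.
Transfer each piece to the centroidal x-axis using Ī + A·d² with d = y − 172:
  bottom flange: d = -166 mm → contributes +76 087 680 mm⁴
  web: d = 0 mm → contributes +38 229 333 mm⁴
  top flange: d = 166 mm → contributes +76 087 680 mm⁴
  hole: d = 0 mm → contributes −12.566 mm⁴
Total I = 190 404 681 mm⁴.

I_x ≈ 1.90 × 10⁸ mm⁴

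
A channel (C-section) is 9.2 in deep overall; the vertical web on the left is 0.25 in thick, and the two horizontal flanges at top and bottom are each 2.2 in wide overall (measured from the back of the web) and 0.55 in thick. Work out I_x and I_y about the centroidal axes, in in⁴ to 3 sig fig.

I_x ≈ 56.4 in⁴, I_y ≈ 2.03 in⁴

Decompose the section into non-overlapping parts with the origin at the bottom-left of its bounding rectangle.
Web: 0.25 × 9.2, A = 2.3 in², y = 4.6 in, Ī = 16.223 in⁴.
Top flange (beyond web): 1.95 × 0.55, A = 1.0725 in², y = 8.925 in, Ī = 0.027036 in⁴.
Bottom flange (beyond web): 1.95 × 0.55, A = 1.0725 in², y = 0.275 in, Ī = 0.027036 in⁴.
By symmetry the centroid is at mid-height, ȳ = 4.6 in.
Transfer each piece to the centroidal x-axis using Ī + A·d² with d = y − 4.6:
  web: d = 0 in → contributes +16.223 in⁴
  top flange (beyond web): d = 4.325 in → contributes +20.089 in⁴
  bottom flange (beyond web): d = -4.325 in → contributes +20.089 in⁴
Total I = 56.4 in⁴.
For the y-axis: x̄ = 0.65582 in.
Repeating about the centroidal y-axis gives I_y = 2.0347 in⁴.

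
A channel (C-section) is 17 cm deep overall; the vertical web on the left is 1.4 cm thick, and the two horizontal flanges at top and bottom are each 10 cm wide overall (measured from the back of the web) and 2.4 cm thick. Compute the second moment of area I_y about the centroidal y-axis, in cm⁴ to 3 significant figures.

I_y ≈ 636 cm⁴

Break the section into simple shapes (no overlaps), measuring from the bottom-left corner of the bounding box.
Web: 1.4 × 17, A = 23.8 cm², x = 0.7 cm, Ī = 3.8873 cm⁴.
Top flange (beyond web): 8.6 × 2.4, A = 20.64 cm², x = 5.7 cm, Ī = 127.21 cm⁴.
Bottom flange (beyond web): 8.6 × 2.4, A = 20.64 cm², x = 5.7 cm, Ī = 127.21 cm⁴.
Centroid: x̄ = ΣA·x / ΣA = 3.8715 cm.
Transfer each piece to the centroidal y-axis using Ī + A·d² with d = x − 3.8715:
  web: d = -3.1715 cm → contributes +243.27 cm⁴
  top flange (beyond web): d = 1.8285 cm → contributes +196.22 cm⁴
  bottom flange (beyond web): d = 1.8285 cm → contributes +196.22 cm⁴
Total I = 635.72 cm⁴.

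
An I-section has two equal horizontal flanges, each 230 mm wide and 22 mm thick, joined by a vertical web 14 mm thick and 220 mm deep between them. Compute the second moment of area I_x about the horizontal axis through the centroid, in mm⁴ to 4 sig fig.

Break the section into simple shapes (no overlaps), measuring from the bottom-left corner of the bounding box.
Bottom flange: 230 × 22, A = 5 060 mm², y = 11 mm, Ī = 204 087 mm⁴.
Web: 14 × 220, A = 3 080 mm², y = 132 mm, Ī = 12 422 667 mm⁴.
Top flange: 230 × 22, A = 5 060 mm², y = 253 mm, Ī = 204 087 mm⁴.
By symmetry the centroid is at mid-height, ȳ = 132 mm.
Transfer each piece to the horizontal axis through the centroid using Ī + A·d² with d = y − 132:
  bottom flange: d = -121 mm → contributes +74 287 547 mm⁴
  web: d = 0 mm → contributes +12 422 667 mm⁴
  top flange: d = 121 mm → contributes +74 287 547 mm⁴
Total I = 160 997 760 mm⁴.

I_x ≈ 1.610 × 10⁸ mm⁴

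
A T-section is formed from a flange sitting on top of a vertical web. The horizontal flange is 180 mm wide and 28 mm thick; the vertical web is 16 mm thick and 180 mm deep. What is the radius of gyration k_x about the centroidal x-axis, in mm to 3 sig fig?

Decompose the section into non-overlapping parts with the origin at the bottom-left of its bounding rectangle.
Flange: 180 × 28, A = 5 040 mm², y = 194 mm, Ī = 329 280 mm⁴.
Web: 16 × 180, A = 2 880 mm², y = 90 mm, Ī = 7 776 000 mm⁴.
Centroid: ȳ = ΣA·y / ΣA = 156.18 mm.
Transfer each piece to the centroidal x-axis using Ī + A·d² with d = y − 156.18:
  flange: d = 37.818 mm → contributes +7 537 563 mm⁴
  web: d = -66.182 mm → contributes +20 390 495 mm⁴
Total I = 27 928 058 mm⁴.
Radius of gyration: k = √(I/A) = √(27 928 058 / 7 920) = 59.382 mm.

k_x ≈ 59.4 mm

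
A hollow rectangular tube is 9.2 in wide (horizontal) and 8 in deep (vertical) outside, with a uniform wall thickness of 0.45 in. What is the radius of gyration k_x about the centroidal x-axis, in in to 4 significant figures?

Decompose the section into non-overlapping parts with the origin at the bottom-left of its bounding rectangle.
Outer rectangle: 9.2 × 8, A = 73.6 in², y = 4 in, Ī = 392.533 in⁴.
Inner void (subtracted): 8.3 × 7.1, A = 58.93 in², y = 4 in, Ī = 247.555 in⁴.
By symmetry the centroid is at mid-height, ȳ = 4 in.
All pieces are centred on the centroidal x-axis, so I = ΣĪ (holes subtracted) = 144.978 in⁴.
Radius of gyration: k = √(I/A) = √(144.978 / 14.67) = 3.14367 in.

k_x ≈ 3.144 in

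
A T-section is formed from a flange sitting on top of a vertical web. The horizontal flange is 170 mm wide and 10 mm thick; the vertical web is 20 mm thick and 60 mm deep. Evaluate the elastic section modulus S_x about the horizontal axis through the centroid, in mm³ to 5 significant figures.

S_x ≈ 2.4465 × 10⁴ mm³

Decompose the section into non-overlapping parts with the origin at the bottom-left of its bounding rectangle.
Flange: 170 × 10, A = 1 700 mm², y = 65 mm, Ī = 14166.67 mm⁴.
Web: 20 × 60, A = 1 200 mm², y = 30 mm, Ī = 360 000 mm⁴.
Centroid: ȳ = ΣA·y / ΣA = 50.51724 mm.
Transfer each piece to the horizontal axis through the centroid using Ī + A·d² with d = y − 50.51724:
  flange: d = 14.48276 mm → contributes +370742.2 mm⁴
  web: d = -20.51724 mm → contributes +865148.6 mm⁴
Total I = 1 235 891 mm⁴.
Extreme fibre distance c = 50.51724 mm; S = I/c = 24464.73 mm³.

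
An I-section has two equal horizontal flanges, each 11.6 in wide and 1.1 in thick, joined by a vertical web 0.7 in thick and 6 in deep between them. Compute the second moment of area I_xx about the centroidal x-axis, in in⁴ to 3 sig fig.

Decompose the section into non-overlapping parts with the origin at the bottom-left of its bounding rectangle.
Bottom flange: 11.6 × 1.1, A = 12.76 in², y = 0.55 in, Ī = 1.2866 in⁴.
Web: 0.7 × 6, A = 4.2 in², y = 4.1 in, Ī = 12.6 in⁴.
Top flange: 11.6 × 1.1, A = 12.76 in², y = 7.65 in, Ī = 1.2866 in⁴.
By symmetry the centroid is at mid-height, ȳ = 4.1 in.
Transfer each piece to the centroidal x-axis using Ī + A·d² with d = y − 4.1:
  bottom flange: d = -3.55 in → contributes +162.09 in⁴
  web: d = 0 in → contributes +12.6 in⁴
  top flange: d = 3.55 in → contributes +162.09 in⁴
Total I = 336.79 in⁴.

I_xx ≈ 337 in⁴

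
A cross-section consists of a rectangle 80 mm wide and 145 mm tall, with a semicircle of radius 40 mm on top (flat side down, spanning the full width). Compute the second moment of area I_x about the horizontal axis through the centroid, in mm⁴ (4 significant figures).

Decompose the section into non-overlapping parts with the origin at the bottom-left of its bounding rectangle.
Rectangular body: 80 × 145, A = 11 600 mm², y = 72.5 mm, Ī = 20 324 167 mm⁴.
Semicircular cap: semicircle r = 40, A = 2513.27 mm², y = 161.977 mm, Ī = 280 978 mm⁴.
Centroid: ȳ = ΣA·y / ΣA = 88.4339 mm.
Transfer each piece to the horizontal axis through the centroid using Ī + A·d² with d = y − 88.4339:
  rectangular body: d = -15.9339 mm → contributes +23 269 269 mm⁴
  semicircular cap: d = 73.5427 mm → contributes +13 874 078 mm⁴
Total I = 37 143 347 mm⁴.

I_x ≈ 3.714 × 10⁷ mm⁴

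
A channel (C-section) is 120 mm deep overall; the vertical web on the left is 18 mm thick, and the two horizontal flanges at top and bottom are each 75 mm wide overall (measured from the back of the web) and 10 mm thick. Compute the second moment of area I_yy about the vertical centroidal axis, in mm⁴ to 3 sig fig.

I_yy ≈ 1.42 × 10⁶ mm⁴

Break the section into simple shapes (no overlaps), measuring from the bottom-left corner of the bounding box.
Web: 18 × 120, A = 2 160 mm², x = 9 mm, Ī = 58 320 mm⁴.
Top flange (beyond web): 57 × 10, A = 570 mm², x = 46.5 mm, Ī = 154 328 mm⁴.
Bottom flange (beyond web): 57 × 10, A = 570 mm², x = 46.5 mm, Ī = 154 328 mm⁴.
Centroid: x̄ = ΣA·x / ΣA = 21.955 mm.
Transfer each piece to the vertical centroidal axis using Ī + A·d² with d = x − 21.955:
  web: d = -12.955 mm → contributes +420 812 mm⁴
  top flange (beyond web): d = 24.545 mm → contributes +497 741 mm⁴
  bottom flange (beyond web): d = 24.545 mm → contributes +497 741 mm⁴
Total I = 1 416 293 mm⁴.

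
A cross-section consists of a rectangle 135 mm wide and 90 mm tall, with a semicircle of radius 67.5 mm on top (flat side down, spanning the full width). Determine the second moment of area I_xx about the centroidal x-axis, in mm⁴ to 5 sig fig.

Treat the section as a set of non-overlapping primitives; coordinates are from the bounding-box lower-left.
Rectangular body: 135 × 90, A = 12 150 mm², y = 45 mm, Ī = 8 201 250 mm⁴.
Semicircular cap: semicircle r = 67.5, A = 7156.941 mm², y = 118.6479 mm, Ī = 2 278 490 mm⁴.
Centroid: ȳ = ΣA·y / ΣA = 72.30073 mm.
Transfer each piece to the centroidal x-axis using Ī + A·d² with d = y − 72.30073:
  rectangular body: d = -27.30073 mm → contributes +17 257 008 mm⁴
  semicircular cap: d = 46.34716 mm → contributes +17 652 023 mm⁴
Total I = 34 909 031 mm⁴.

I_xx ≈ 3.4909 × 10⁷ mm⁴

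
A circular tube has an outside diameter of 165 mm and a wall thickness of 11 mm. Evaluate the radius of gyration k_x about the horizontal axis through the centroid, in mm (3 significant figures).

Split into non-overlapping primitives; take the origin at the lower-left of the bounding box.
Outer circle: ⌀165, A = 21 382 mm², y = 82.5 mm, Ī = 36 383 601 mm⁴.
Bore (subtracted): ⌀143, A = 16 061 mm², y = 82.5 mm, Ī = 20 526 460 mm⁴.
By symmetry the centroid is at mid-height, ȳ = 82.5 mm.
All pieces are centred on the horizontal axis through the centroid, so I = ΣĪ (holes subtracted) = 15 857 141 mm⁴.
Radius of gyration: k = √(I/A) = √(15 857 141 / 5321.9) = 54.586 mm.

k_x ≈ 54.6 mm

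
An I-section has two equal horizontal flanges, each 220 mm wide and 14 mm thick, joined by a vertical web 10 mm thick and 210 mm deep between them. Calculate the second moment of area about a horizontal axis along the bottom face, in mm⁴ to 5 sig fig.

Treat the section as a set of non-overlapping primitives; coordinates are from the bounding-box lower-left.
Bottom flange: 220 × 14, A = 3 080 mm², y = 7 mm, Ī = 50306.67 mm⁴.
Web: 10 × 210, A = 2 100 mm², y = 119 mm, Ī = 7 717 500 mm⁴.
Top flange: 220 × 14, A = 3 080 mm², y = 231 mm, Ī = 50306.67 mm⁴.
Transfer each piece to the bottom edge using Ī + A·d² with d = y − 0:
  bottom flange: d = 7 mm → contributes +201226.7 mm⁴
  web: d = 119 mm → contributes +37 455 600 mm⁴
  top flange: d = 231 mm → contributes +164 402 187 mm⁴
Total I = 202 059 013 mm⁴.

I_base ≈ 2.0206 × 10⁸ mm⁴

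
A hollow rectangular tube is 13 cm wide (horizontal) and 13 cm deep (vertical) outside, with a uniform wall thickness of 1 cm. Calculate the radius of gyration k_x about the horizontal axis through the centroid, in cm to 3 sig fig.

Treat the section as a set of non-overlapping primitives; coordinates are from the bounding-box lower-left.
Outer rectangle: 13 × 13, A = 169 cm², y = 6.5 cm, Ī = 2380.1 cm⁴.
Inner void (subtracted): 11 × 11, A = 121 cm², y = 6.5 cm, Ī = 1220.1 cm⁴.
By symmetry the centroid is at mid-height, ȳ = 6.5 cm.
All pieces are centred on the horizontal axis through the centroid, so I = ΣĪ (holes subtracted) = 1 160 cm⁴.
Radius of gyration: k = √(I/A) = √(1 160 / 48) = 4.916 cm.

k_x ≈ 4.92 cm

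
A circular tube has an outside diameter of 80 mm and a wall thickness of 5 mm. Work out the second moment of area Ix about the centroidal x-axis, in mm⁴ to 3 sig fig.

Treat the section as a set of non-overlapping primitives; coordinates are from the bounding-box lower-left.
Outer circle: ⌀80, A = 5026.5 mm², y = 40 mm, Ī = 2 010 619 mm⁴.
Bore (subtracted): ⌀70, A = 3848.5 mm², y = 40 mm, Ī = 1 178 588 mm⁴.
By symmetry the centroid is at mid-height, ȳ = 40 mm.
All pieces are centred on the centroidal x-axis, so I = ΣĪ (holes subtracted) = 832 031 mm⁴.

Ix ≈ 8.32 × 10⁵ mm⁴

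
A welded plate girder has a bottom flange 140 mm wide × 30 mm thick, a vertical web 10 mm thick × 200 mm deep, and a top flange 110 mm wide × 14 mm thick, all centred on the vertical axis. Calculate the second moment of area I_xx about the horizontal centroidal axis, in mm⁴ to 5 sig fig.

I_xx ≈ 6.7100 × 10⁷ mm⁴

Break the section into simple shapes (no overlaps), measuring from the bottom-left corner of the bounding box.
Bottom plate: 140 × 30, A = 4 200 mm², y = 15 mm, Ī = 315 000 mm⁴.
Web plate: 10 × 200, A = 2 000 mm², y = 130 mm, Ī = 6 666 667 mm⁴.
Top plate: 110 × 14, A = 1 540 mm², y = 237 mm, Ī = 25153.33 mm⁴.
Centroid: ȳ = ΣA·y / ΣA = 88.8863 mm.
Transfer each piece to the horizontal centroidal axis using Ī + A·d² with d = y − 88.8863:
  bottom plate: d = -73.8863 mm → contributes +23 243 581 mm⁴
  web plate: d = 41.1137 mm → contributes +10 047 339 mm⁴
  top plate: d = 148.1137 mm → contributes +33 809 160 mm⁴
Total I = 67 100 080 mm⁴.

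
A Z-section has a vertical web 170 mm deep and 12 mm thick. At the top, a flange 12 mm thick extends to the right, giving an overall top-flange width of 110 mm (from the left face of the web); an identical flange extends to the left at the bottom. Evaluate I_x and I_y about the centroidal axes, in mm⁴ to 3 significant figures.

Decompose the section into non-overlapping parts with the origin at the bottom-left of its bounding rectangle.
Web: 12 × 170, A = 2 040 mm², y = 85 mm, Ī = 4 913 000 mm⁴.
Top flange (beyond web): 98 × 12, A = 1 176 mm², y = 164 mm, Ī = 14 112 mm⁴.
Bottom flange (beyond web): 98 × 12, A = 1 176 mm², y = 6 mm, Ī = 14 112 mm⁴.
Centroid: ȳ = ΣA·y / ΣA = 85 mm.
Transfer each piece to the centroidal x-axis using Ī + A·d² with d = y − 85:
  web: d = 0 mm → contributes +4 913 000 mm⁴
  top flange (beyond web): d = 79 mm → contributes +7 353 528 mm⁴
  bottom flange (beyond web): d = -79 mm → contributes +7 353 528 mm⁴
Total I = 19 620 056 mm⁴.
For the y-axis: x̄ = 104 mm.
Repeating about the centroidal y-axis gives I_y = 9 021 664 mm⁴.

I_x ≈ 1.96 × 10⁷ mm⁴, I_y ≈ 9.02 × 10⁶ mm⁴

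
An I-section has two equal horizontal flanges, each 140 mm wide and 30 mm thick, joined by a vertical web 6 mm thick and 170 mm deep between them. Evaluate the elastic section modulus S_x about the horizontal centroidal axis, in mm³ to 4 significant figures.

S_x ≈ 7.573 × 10⁵ mm³

Treat the section as a set of non-overlapping primitives; coordinates are from the bounding-box lower-left.
Bottom flange: 140 × 30, A = 4 200 mm², y = 15 mm, Ī = 315 000 mm⁴.
Web: 6 × 170, A = 1 020 mm², y = 115 mm, Ī = 2 456 500 mm⁴.
Top flange: 140 × 30, A = 4 200 mm², y = 215 mm, Ī = 315 000 mm⁴.
By symmetry the centroid is at mid-height, ȳ = 115 mm.
Transfer each piece to the horizontal centroidal axis using Ī + A·d² with d = y − 115:
  bottom flange: d = -100 mm → contributes +42 315 000 mm⁴
  web: d = 0 mm → contributes +2 456 500 mm⁴
  top flange: d = 100 mm → contributes +42 315 000 mm⁴
Total I = 87 086 500 mm⁴.
Extreme fibre distance c = 115 mm; S = I/c = 757 274 mm³.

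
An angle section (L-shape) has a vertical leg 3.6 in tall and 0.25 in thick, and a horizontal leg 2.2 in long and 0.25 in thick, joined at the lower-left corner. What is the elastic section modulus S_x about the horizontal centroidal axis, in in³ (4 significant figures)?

S_x ≈ 0.7794 in³

Decompose the section into non-overlapping parts with the origin at the bottom-left of its bounding rectangle.
Vertical leg: 0.25 × 3.6, A = 0.9 in², y = 1.8 in, Ī = 0.972 in⁴.
Horizontal leg (remainder): 1.95 × 0.25, A = 0.4875 in², y = 0.125 in, Ī = 0.00253906 in⁴.
Centroid: ȳ = ΣA·y / ΣA = 1.21149 in.
Transfer each piece to the horizontal centroidal axis using Ī + A·d² with d = y − 1.21149:
  vertical leg: d = 0.588514 in → contributes +1.28371 in⁴
  horizontal leg (remainder): d = -1.08649 in → contributes +0.57801 in⁴
Total I = 1.86172 in⁴.
Extreme fibre distance c = 2.38851 in; S = I/c = 0.779448 in³.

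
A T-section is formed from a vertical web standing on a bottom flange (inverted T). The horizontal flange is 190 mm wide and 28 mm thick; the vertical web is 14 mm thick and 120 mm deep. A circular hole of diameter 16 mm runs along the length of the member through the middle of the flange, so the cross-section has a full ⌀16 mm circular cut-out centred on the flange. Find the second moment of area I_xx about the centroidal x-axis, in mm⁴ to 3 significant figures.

I_xx ≈ 9.29 × 10⁶ mm⁴

Treat the section as a set of non-overlapping primitives; coordinates are from the bounding-box lower-left.
Flange: 190 × 28, A = 5 320 mm², y = 14 mm, Ī = 347 573 mm⁴.
Web: 14 × 120, A = 1 680 mm², y = 88 mm, Ī = 2 016 000 mm⁴.
Hole (subtracted): ⌀16, A = 201.06 mm², y = 14 mm, Ī = 3 217 mm⁴.
Centroid: ȳ = ΣA·y / ΣA = 32.285 mm.
Transfer each piece to the centroidal x-axis using Ī + A·d² with d = y − 32.285:
  flange: d = -18.285 mm → contributes +2 126 309 mm⁴
  web: d = 55.715 mm → contributes +7 230 952 mm⁴
  hole: d = -18.285 mm → contributes −70 442 mm⁴
Total I = 9 286 819 mm⁴.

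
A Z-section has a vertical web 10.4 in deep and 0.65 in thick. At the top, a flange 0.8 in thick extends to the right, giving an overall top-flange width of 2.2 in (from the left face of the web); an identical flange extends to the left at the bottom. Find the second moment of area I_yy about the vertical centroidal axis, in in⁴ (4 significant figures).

I_yy ≈ 3.735 in⁴

Split into non-overlapping primitives; take the origin at the lower-left of the bounding box.
Web: 0.65 × 10.4, A = 6.76 in², x = 1.875 in, Ī = 0.238008 in⁴.
Top flange (beyond web): 1.55 × 0.8, A = 1.24 in², x = 2.975 in, Ī = 0.248258 in⁴.
Bottom flange (beyond web): 1.55 × 0.8, A = 1.24 in², x = 0.775 in, Ī = 0.248258 in⁴.
Centroid: x̄ = ΣA·x / ΣA = 1.875 in.
Transfer each piece to the vertical centroidal axis using Ī + A·d² with d = x − 1.875:
  web: d = 0 in → contributes +0.238008 in⁴
  top flange (beyond web): d = 1.1 in → contributes +1.74866 in⁴
  bottom flange (beyond web): d = -1.1 in → contributes +1.74866 in⁴
Total I = 3.73533 in⁴.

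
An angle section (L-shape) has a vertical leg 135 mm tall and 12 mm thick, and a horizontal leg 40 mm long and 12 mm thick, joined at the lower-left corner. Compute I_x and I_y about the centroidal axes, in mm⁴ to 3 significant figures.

Decompose the section into non-overlapping parts with the origin at the bottom-left of its bounding rectangle.
Vertical leg: 12 × 135, A = 1 620 mm², y = 67.5 mm, Ī = 2 460 375 mm⁴.
Horizontal leg (remainder): 28 × 12, A = 336 mm², y = 6 mm, Ī = 4 032 mm⁴.
Centroid: ȳ = ΣA·y / ΣA = 56.936 mm.
Transfer each piece to the centroidal x-axis using Ī + A·d² with d = y − 56.936:
  vertical leg: d = 10.564 mm → contributes +2 641 178 mm⁴
  horizontal leg (remainder): d = -50.936 mm → contributes +875 762 mm⁴
Total I = 3 516 940 mm⁴.
For the y-axis: x̄ = 9.4356 mm.
Repeating about the centroidal y-axis gives I_y = 152 705 mm⁴.

I_x ≈ 3.52 × 10⁶ mm⁴, I_y ≈ 1.53 × 10⁵ mm⁴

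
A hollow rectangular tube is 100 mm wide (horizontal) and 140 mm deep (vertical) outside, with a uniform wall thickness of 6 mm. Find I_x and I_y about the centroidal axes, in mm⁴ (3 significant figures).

Decompose the section into non-overlapping parts with the origin at the bottom-left of its bounding rectangle.
Outer rectangle: 100 × 140, A = 14 000 mm², y = 70 mm, Ī = 22 866 667 mm⁴.
Inner void (subtracted): 88 × 128, A = 11 264 mm², y = 70 mm, Ī = 15 379 115 mm⁴.
By symmetry the centroid is at mid-height, ȳ = 70 mm.
All pieces are centred on the centroidal x-axis, so I = ΣĪ (holes subtracted) = 7 487 552 mm⁴.
Repeating about the centroidal y-axis gives I_y = 4 397 632 mm⁴.

I_x ≈ 7.49 × 10⁶ mm⁴, I_y ≈ 4.40 × 10⁶ mm⁴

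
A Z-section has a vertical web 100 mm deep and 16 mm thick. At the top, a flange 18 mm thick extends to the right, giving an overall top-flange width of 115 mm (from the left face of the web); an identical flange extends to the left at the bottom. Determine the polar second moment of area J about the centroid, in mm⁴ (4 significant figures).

Decompose the section into non-overlapping parts with the origin at the bottom-left of its bounding rectangle.
Web: 16 × 100, A = 1 600 mm², y = 50 mm, Ī = 1 333 333 mm⁴.
Top flange (beyond web): 99 × 18, A = 1 782 mm², y = 91 mm, Ī = 48 114 mm⁴.
Bottom flange (beyond web): 99 × 18, A = 1 782 mm², y = 9 mm, Ī = 48 114 mm⁴.
Centroid: ȳ = ΣA·y / ΣA = 50 mm.
Transfer each piece to the centroidal x-axis using Ī + A·d² with d = y − 50:
  web: d = 0 mm → contributes +1 333 333 mm⁴
  top flange (beyond web): d = 41 mm → contributes +3 043 656 mm⁴
  bottom flange (beyond web): d = -41 mm → contributes +3 043 656 mm⁴
Total I = 7 420 645 mm⁴.
For the y-axis: x̄ = 107 mm.
Repeating about the centroidal y-axis gives I_y = 14 728 505 mm⁴.
Polar second moment: J = I_x + I_y = 22 149 151 mm⁴.

J ≈ 2.215 × 10⁷ mm⁴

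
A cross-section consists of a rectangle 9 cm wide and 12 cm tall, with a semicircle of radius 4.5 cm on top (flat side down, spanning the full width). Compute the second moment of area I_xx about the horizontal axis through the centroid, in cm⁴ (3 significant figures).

I_xx ≈ 2880 cm⁴

Decompose the section into non-overlapping parts with the origin at the bottom-left of its bounding rectangle.
Rectangular body: 9 × 12, A = 108 cm², y = 6 cm, Ī = 1 296 cm⁴.
Semicircular cap: semicircle r = 4.5, A = 31.809 cm², y = 13.91 cm, Ī = 45.007 cm⁴.
Centroid: ȳ = ΣA·y / ΣA = 7.7996 cm.
Transfer each piece to the horizontal axis through the centroid using Ī + A·d² with d = y − 7.7996:
  rectangular body: d = -1.7996 cm → contributes +1645.8 cm⁴
  semicircular cap: d = 6.1102 cm → contributes +1232.6 cm⁴
Total I = 2878.4 cm⁴.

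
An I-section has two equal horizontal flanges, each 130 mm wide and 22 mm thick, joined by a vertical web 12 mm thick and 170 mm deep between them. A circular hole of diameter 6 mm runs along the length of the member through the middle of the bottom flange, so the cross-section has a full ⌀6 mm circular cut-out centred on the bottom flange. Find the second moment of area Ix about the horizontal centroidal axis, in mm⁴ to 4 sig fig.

Break the section into simple shapes (no overlaps), measuring from the bottom-left corner of the bounding box.
Bottom flange: 130 × 22, A = 2 860 mm², y = 11 mm, Ī = 115 353 mm⁴.
Web: 12 × 170, A = 2 040 mm², y = 107 mm, Ī = 4 913 000 mm⁴.
Top flange: 130 × 22, A = 2 860 mm², y = 203 mm, Ī = 115 353 mm⁴.
Hole (subtracted): ⌀6, A = 28.2743 mm², y = 11 mm, Ī = 63.6173 mm⁴.
Centroid: ȳ = ΣA·y / ΣA = 107.351 mm.
Transfer each piece to the horizontal centroidal axis using Ī + A·d² with d = y − 107.351:
  bottom flange: d = -96.3511 mm → contributes +26 666 242 mm⁴
  web: d = -0.351065 mm → contributes +4 913 251 mm⁴
  top flange: d = 95.6489 mm → contributes +26 280 689 mm⁴
  hole: d = -96.3511 mm → contributes −262 549 mm⁴
Total I = 57 597 634 mm⁴.

Ix ≈ 5.760 × 10⁷ mm⁴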